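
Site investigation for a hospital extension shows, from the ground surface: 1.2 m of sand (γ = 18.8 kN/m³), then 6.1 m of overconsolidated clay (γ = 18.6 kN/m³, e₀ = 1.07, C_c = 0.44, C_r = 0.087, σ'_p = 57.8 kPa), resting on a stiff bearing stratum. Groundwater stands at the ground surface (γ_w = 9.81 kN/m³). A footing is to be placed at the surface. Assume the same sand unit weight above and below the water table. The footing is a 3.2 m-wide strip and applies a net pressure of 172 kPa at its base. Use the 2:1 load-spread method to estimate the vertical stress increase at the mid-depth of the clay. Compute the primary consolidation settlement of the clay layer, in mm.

S_c ≈ 418 mm

Mid-depth of clay below the ground surface: z = 1.2 + 6.1/2 = 4.25 m.
Total vertical stress at mid-clay: σ_v = 18.8×1.2 + 18.6×3.05 = 79.29 kPa.
Pore pressure: u = 9.81×(4.25 − 0) = 41.693 kPa.
Initial effective stress: σ'_0 = σ_v − u = 79.29 − 41.693 = 37.597 kPa.
Stress increase at mid-clay by the 2:1 spreading method:
Δσ = qB/(B+z) = 172×3.2/(3.2+4.25) = 73.879 kPa
Final effective stress: σ'_f = 37.597 + 73.879 = 111.48 kPa.
σ'_f = 111.48 > σ'_p = 57.8 kPa, so the stress path crosses the preconsolidation pressure — recompression up to σ'_p, then virgin compression beyond:
S_c = H/(1+e₀)·[C_r·log₁₀(σ'_p/σ'_0) + C_c·log₁₀(σ'_f/σ'_p)]
    = 6.1/2.07 × [0.087×log₁₀(57.8/37.597) + 0.44×log₁₀(111.48/57.8)]
    = 2.9469 × [0.016249 + 0.12552] = 0.4178 m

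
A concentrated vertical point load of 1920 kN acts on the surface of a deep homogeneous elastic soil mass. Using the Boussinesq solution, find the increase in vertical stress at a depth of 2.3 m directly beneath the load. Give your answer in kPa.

Δσ_z ≈ 173 kPa

Boussinesq vertical stress below a point load on an elastic half-space:
Δσ_z = 3P/(2πz²) · [1 + (r/z)²]^(−5/2)
r/z = 0/2.3 = 0; [1+(r/z)²]^(−5/2) = 1.
Δσ_z = 3×1920/(2π×2.3²) × 1 = 173.3 × 1 = 173.3 kPa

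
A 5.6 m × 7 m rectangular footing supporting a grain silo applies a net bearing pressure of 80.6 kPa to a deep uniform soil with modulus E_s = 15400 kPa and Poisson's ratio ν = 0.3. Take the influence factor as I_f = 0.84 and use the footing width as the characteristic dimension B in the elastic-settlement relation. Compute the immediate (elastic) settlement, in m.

Immediate (elastic) settlement: S_e = q·B·(1−ν²)/E_s · I_f.
S_e = 80.6 × 5.6 × (1 − 0.3²) / 15400 × 0.84
    = 80.6 × 5.6 × 0.91 / 15400 × 0.84
    = 0.0224 m

S_e ≈ 0.0224 m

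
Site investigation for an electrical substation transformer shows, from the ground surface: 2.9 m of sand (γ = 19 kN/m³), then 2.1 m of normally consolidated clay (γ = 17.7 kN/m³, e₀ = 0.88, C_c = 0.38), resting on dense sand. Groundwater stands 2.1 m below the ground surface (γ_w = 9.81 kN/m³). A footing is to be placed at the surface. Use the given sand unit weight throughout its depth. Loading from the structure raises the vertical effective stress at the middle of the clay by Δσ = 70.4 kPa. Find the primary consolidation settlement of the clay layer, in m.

Mid-depth of clay below the ground surface: z = 2.9 + 2.1/2 = 3.95 m.
Total vertical stress at mid-clay: σ_v = 19×2.9 + 17.7×1.05 = 73.685 kPa.
Pore pressure: u = 9.81×(3.95 − 2.1) = 18.149 kPa.
Initial effective stress: σ'_0 = σ_v − u = 73.685 − 18.149 = 55.536 kPa.
Final effective stress: σ'_f = σ'_0 + Δσ = 55.536 + 70.4 = 125.94 kPa.
Normally consolidated clay, so the full stress increment lies on the virgin compression line:
S_c = C_c·H/(1+e₀)·log₁₀(σ'_f/σ'_0) = 0.38×2.1/(1+0.88)×log₁₀(125.94/55.536)
    = 0.42447 × 0.35559 = 0.1509 m

S_c ≈ 0.151 m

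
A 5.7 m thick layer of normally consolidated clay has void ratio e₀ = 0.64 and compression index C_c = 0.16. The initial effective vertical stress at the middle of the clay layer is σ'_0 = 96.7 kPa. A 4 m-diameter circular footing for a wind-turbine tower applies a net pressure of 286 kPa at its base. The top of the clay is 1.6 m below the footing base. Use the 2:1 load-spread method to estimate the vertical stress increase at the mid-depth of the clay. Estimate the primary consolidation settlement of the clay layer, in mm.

S_c ≈ 123 mm

Mid-depth of clay below the footing base: z = 1.6 + 5.7/2 = 4.45 m.
Stress increase at mid-clay by the 2:1 spreading method:
Δσ ≈ qD²/(D+z)² = 286×4²/(4+4.45)² = 64.087 kPa
Final effective stress: σ'_f = σ'_0 + Δσ = 96.7 + 64.087 = 160.79 kPa.
Normally consolidated clay, so the full stress increment lies on the virgin compression line:
S_c = C_c·H/(1+e₀)·log₁₀(σ'_f/σ'_0) = 0.16×5.7/(1+0.64)×log₁₀(160.79/96.7)
    = 0.5561 × 0.22083 = 0.1228 m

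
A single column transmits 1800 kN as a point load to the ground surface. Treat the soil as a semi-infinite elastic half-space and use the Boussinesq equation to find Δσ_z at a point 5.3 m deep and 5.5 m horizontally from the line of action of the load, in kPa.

Δσ_z ≈ 4.92 kPa

Boussinesq vertical stress below a point load on an elastic half-space:
Δσ_z = 3P/(2πz²) · [1 + (r/z)²]^(−5/2)
r/z = 5.5/5.3 = 1.0377; [1+(r/z)²]^(−5/2) = 0.16087.
Δσ_z = 3×1800/(2π×5.3²) × 0.16087 = 30.596 × 0.16087 = 4.922 kPa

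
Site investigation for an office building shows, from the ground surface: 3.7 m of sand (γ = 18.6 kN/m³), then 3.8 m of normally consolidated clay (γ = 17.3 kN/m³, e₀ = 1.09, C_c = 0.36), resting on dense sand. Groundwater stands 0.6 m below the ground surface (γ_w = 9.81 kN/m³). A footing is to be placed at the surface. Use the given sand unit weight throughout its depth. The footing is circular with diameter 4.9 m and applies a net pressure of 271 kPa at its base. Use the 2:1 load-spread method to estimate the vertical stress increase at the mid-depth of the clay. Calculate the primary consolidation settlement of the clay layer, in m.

Mid-depth of clay below the ground surface: z = 3.7 + 3.8/2 = 5.6 m.
Total vertical stress at mid-clay: σ_v = 18.6×3.7 + 17.3×1.9 = 101.69 kPa.
Pore pressure: u = 9.81×(5.6 − 0.6) = 49.05 kPa.
Initial effective stress: σ'_0 = σ_v − u = 101.69 − 49.05 = 52.64 kPa.
Stress increase at mid-clay by the 2:1 spreading method:
Δσ ≈ qD²/(D+z)² = 271×4.9²/(4.9+5.6)² = 59.018 kPa
Final effective stress: σ'_f = σ'_0 + Δσ = 52.64 + 59.018 = 111.66 kPa.
Normally consolidated clay, so the full stress increment lies on the virgin compression line:
S_c = C_c·H/(1+e₀)·log₁₀(σ'_f/σ'_0) = 0.36×3.8/(1+1.09)×log₁₀(111.66/52.64)
    = 0.65455 × 0.32658 = 0.2138 m

S_c ≈ 0.214 m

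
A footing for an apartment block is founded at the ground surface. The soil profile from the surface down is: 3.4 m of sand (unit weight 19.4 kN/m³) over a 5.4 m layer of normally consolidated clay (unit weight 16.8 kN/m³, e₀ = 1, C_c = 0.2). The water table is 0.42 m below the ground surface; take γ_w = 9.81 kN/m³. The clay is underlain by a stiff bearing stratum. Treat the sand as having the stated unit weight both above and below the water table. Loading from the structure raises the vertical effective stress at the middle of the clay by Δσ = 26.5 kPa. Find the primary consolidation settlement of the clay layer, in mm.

Mid-depth of clay below the ground surface: z = 3.4 + 5.4/2 = 6.1 m.
Total vertical stress at mid-clay: σ_v = 19.4×3.4 + 16.8×2.7 = 111.32 kPa.
Pore pressure: u = 9.81×(6.1 − 0.42) = 55.721 kPa.
Initial effective stress: σ'_0 = σ_v − u = 111.32 − 55.721 = 55.599 kPa.
Final effective stress: σ'_f = σ'_0 + Δσ = 55.599 + 26.5 = 82.099 kPa.
Normally consolidated clay, so the full stress increment lies on the virgin compression line:
S_c = C_c·H/(1+e₀)·log₁₀(σ'_f/σ'_0) = 0.2×5.4/(1+1)×log₁₀(82.099/55.599)
    = 0.54 × 0.16927 = 0.09141 m

S_c ≈ 91.4 mm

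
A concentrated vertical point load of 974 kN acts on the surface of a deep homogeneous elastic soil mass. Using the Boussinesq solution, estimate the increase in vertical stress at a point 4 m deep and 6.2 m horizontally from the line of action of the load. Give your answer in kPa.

Boussinesq vertical stress below a point load on an elastic half-space:
Δσ_z = 3P/(2πz²) · [1 + (r/z)²]^(−5/2)
r/z = 6.2/4 = 1.55; [1+(r/z)²]^(−5/2) = 0.046828.
Δσ_z = 3×974/(2π×4²) × 0.046828 = 29.066 × 0.046828 = 1.361 kPa

Δσ_z ≈ 1.36 kPa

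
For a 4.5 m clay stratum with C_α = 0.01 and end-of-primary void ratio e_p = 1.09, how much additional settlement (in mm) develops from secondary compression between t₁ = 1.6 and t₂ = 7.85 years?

Secondary compression: S_s = C_α·H/(1+e_p)·log₁₀(t₂/t₁)
S_s = 0.01×4.5/(1+1.09)×log₁₀(7.85/1.6)
    = 0.02153 × 0.6907 = 0.01487 m

S_s ≈ 14.9 mm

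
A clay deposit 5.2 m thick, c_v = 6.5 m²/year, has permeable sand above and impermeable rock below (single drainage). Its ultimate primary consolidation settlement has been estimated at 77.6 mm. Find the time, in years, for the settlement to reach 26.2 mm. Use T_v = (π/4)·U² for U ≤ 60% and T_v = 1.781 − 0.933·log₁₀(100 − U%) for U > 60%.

t ≈ 0.372 years

Drainage path length: H_d = H = 5.2 m (single drainage).
U = S(t)/S_ult = 26.2/77.6 = 0.3376.
U ≤ 60%: T_v = (π/4)·U² = (π/4)×0.33763² = 0.08953.
t = T_v·H_d²/c_v = 0.08953×5.2²/6.5 = 0.3724 years.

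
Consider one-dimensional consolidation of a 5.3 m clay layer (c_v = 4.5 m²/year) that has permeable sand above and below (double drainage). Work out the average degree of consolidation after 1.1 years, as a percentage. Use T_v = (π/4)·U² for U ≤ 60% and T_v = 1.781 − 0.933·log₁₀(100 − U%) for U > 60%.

U ≈ 85.8 %

Drainage path length: H_d = H/2 = 2.65 m (double drainage).
T_v = c_v·t/H_d² = 4.5×1.1/2.65² = 0.70488.
T_v = 0.70488 corresponds to the U > 60% branch:
U = 1 − 10^((1.781 − T_v)/0.933)/100 = 0.8576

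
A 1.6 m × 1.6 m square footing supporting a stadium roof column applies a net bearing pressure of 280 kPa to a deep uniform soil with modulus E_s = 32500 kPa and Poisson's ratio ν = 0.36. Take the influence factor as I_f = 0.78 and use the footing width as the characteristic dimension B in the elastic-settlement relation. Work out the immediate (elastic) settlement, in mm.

Immediate (elastic) settlement: S_e = q·B·(1−ν²)/E_s · I_f.
S_e = 280 × 1.6 × (1 − 0.36²) / 32500 × 0.78
    = 280 × 1.6 × 0.8704 / 32500 × 0.78
    = 0.009359 m = 9.359 mm

S_e ≈ 9.36 mm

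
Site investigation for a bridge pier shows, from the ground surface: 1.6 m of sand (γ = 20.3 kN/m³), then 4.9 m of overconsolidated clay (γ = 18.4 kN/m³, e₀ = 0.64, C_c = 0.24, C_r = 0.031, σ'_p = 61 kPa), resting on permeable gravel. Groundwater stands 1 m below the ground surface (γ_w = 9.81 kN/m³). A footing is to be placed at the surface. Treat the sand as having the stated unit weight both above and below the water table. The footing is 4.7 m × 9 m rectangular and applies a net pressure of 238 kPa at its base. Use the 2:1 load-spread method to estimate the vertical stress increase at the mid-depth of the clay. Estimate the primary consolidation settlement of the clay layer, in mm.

Mid-depth of clay below the ground surface: z = 1.6 + 4.9/2 = 4.05 m.
Total vertical stress at mid-clay: σ_v = 20.3×1.6 + 18.4×2.45 = 77.56 kPa.
Pore pressure: u = 9.81×(4.05 − 1) = 29.921 kPa.
Initial effective stress: σ'_0 = σ_v − u = 77.56 − 29.921 = 47.639 kPa.
Stress increase at mid-clay by the 2:1 spreading method:
Δσ = qBL/((B+z)(L+z)) = 238×4.7×9/((4.7+4.05)(9+4.05)) = 88.166 kPa
Final effective stress: σ'_f = 47.639 + 88.166 = 135.81 kPa.
σ'_f = 135.81 > σ'_p = 61 kPa, so the stress path crosses the preconsolidation pressure — recompression up to σ'_p, then virgin compression beyond:
S_c = H/(1+e₀)·[C_r·log₁₀(σ'_p/σ'_0) + C_c·log₁₀(σ'_f/σ'_p)]
    = 4.9/1.64 × [0.031×log₁₀(61/47.639) + 0.24×log₁₀(135.81/61)]
    = 2.9878 × [0.0033284 + 0.083424] = 0.2592 m

S_c ≈ 259 mm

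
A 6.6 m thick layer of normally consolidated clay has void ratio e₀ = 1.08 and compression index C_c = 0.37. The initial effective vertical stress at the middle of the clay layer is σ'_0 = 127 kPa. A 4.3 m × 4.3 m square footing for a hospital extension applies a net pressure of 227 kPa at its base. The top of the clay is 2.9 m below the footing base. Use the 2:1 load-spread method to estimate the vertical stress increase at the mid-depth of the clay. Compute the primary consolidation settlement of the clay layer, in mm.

S_c ≈ 134 mm

Mid-depth of clay below the footing base: z = 2.9 + 6.6/2 = 6.2 m.
Stress increase at mid-clay by the 2:1 spreading method:
Δσ = qBL/((B+z)(L+z)) = 227×4.3×4.3/((4.3+6.2)(4.3+6.2)) = 38.07 kPa
Final effective stress: σ'_f = σ'_0 + Δσ = 127 + 38.07 = 165.07 kPa.
Normally consolidated clay, so the full stress increment lies on the virgin compression line:
S_c = C_c·H/(1+e₀)·log₁₀(σ'_f/σ'_0) = 0.37×6.6/(1+1.08)×log₁₀(165.07/127)
    = 1.174 × 0.11386 = 0.1337 m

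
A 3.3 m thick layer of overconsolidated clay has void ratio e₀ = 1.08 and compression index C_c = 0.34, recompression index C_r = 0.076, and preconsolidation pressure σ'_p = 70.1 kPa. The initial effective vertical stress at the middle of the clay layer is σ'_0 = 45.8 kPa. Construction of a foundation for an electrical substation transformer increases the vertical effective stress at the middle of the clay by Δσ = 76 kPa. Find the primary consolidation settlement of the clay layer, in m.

S_c ≈ 0.152 m

Final effective stress: σ'_f = 45.8 + 76 = 121.8 kPa.
σ'_f = 121.8 > σ'_p = 70.1 kPa, so the stress path crosses the preconsolidation pressure — recompression up to σ'_p, then virgin compression beyond:
S_c = H/(1+e₀)·[C_r·log₁₀(σ'_p/σ'_0) + C_c·log₁₀(σ'_f/σ'_p)]
    = 3.3/2.08 × [0.076×log₁₀(70.1/45.8) + 0.34×log₁₀(121.8/70.1)]
    = 1.5865 × [0.014049 + 0.081576] = 0.1517 m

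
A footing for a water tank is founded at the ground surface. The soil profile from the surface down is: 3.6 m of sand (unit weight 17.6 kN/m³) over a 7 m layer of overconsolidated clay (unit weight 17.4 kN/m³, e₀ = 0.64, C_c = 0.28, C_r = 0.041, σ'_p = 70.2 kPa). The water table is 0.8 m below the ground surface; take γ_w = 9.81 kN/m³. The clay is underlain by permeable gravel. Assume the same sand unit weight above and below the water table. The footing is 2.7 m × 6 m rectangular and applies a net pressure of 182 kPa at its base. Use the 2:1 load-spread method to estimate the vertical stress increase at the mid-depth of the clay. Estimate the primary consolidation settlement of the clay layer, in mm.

Mid-depth of clay below the ground surface: z = 3.6 + 7/2 = 7.1 m.
Total vertical stress at mid-clay: σ_v = 17.6×3.6 + 17.4×3.5 = 124.26 kPa.
Pore pressure: u = 9.81×(7.1 − 0.8) = 61.803 kPa.
Initial effective stress: σ'_0 = σ_v − u = 124.26 − 61.803 = 62.457 kPa.
Stress increase at mid-clay by the 2:1 spreading method:
Δσ = qBL/((B+z)(L+z)) = 182×2.7×6/((2.7+7.1)(6+7.1)) = 22.966 kPa
Final effective stress: σ'_f = 62.457 + 22.966 = 85.423 kPa.
σ'_f = 85.423 > σ'_p = 70.2 kPa, so the stress path crosses the preconsolidation pressure — recompression up to σ'_p, then virgin compression beyond:
S_c = H/(1+e₀)·[C_r·log₁₀(σ'_p/σ'_0) + C_c·log₁₀(σ'_f/σ'_p)]
    = 7/1.64 × [0.041×log₁₀(70.2/62.457) + 0.28×log₁₀(85.423/70.2)]
    = 4.2683 × [0.002081 + 0.023867] = 0.1108 m

S_c ≈ 111 mm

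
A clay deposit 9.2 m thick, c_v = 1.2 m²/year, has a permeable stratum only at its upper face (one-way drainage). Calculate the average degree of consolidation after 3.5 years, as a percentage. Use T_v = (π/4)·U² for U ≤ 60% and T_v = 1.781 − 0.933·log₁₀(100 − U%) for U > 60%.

U ≈ 25.1 %

Drainage path length: H_d = H = 9.2 m (single drainage).
T_v = c_v·t/H_d² = 1.2×3.5/9.2² = 0.049622.
T_v = 0.049622 corresponds to the U ≤ 60% branch:
U = √(4T_v/π) = 0.2514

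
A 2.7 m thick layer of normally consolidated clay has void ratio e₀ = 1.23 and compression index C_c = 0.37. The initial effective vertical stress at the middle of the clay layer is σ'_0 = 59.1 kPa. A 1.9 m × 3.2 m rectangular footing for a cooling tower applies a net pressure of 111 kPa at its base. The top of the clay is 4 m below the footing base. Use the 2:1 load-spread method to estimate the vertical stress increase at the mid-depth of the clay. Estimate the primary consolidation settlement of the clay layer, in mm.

S_c ≈ 32.9 mm

Mid-depth of clay below the footing base: z = 4 + 2.7/2 = 5.35 m.
Stress increase at mid-clay by the 2:1 spreading method:
Δσ = qBL/((B+z)(L+z)) = 111×1.9×3.2/((1.9+5.35)(3.2+5.35)) = 10.887 kPa
Final effective stress: σ'_f = σ'_0 + Δσ = 59.1 + 10.887 = 69.987 kPa.
Normally consolidated clay, so the full stress increment lies on the virgin compression line:
S_c = C_c·H/(1+e₀)·log₁₀(σ'_f/σ'_0) = 0.37×2.7/(1+1.23)×log₁₀(69.987/59.1)
    = 0.44798 × 0.07343 = 0.0329 m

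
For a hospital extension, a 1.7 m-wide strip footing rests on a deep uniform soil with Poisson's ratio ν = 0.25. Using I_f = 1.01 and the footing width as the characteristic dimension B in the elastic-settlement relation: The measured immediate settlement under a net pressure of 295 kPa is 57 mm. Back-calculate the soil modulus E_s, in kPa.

E_s ≈ 8330 kPa

S_e = q·B·(1−ν²)/E_s · I_f  ⇒  E_s = q·B·(1−ν²)·I_f / S_e.
E_s = 295 × 1.7 × 0.9375 × 1.01 / 0.057 = 8331 kPa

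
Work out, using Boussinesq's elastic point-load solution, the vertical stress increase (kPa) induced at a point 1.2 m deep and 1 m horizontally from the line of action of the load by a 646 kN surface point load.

Boussinesq vertical stress below a point load on an elastic half-space:
Δσ_z = 3P/(2πz²) · [1 + (r/z)²]^(−5/2)
r/z = 1/1.2 = 0.83333; [1+(r/z)²]^(−5/2) = 0.26757.
Δσ_z = 3×646/(2π×1.2²) × 0.26757 = 214.2 × 0.26757 = 57.31 kPa

Δσ_z ≈ 57.3 kPa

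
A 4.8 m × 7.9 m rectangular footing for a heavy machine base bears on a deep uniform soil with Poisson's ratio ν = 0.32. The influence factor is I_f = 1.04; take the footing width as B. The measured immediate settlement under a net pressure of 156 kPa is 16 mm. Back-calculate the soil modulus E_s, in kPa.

S_e = q·B·(1−ν²)/E_s · I_f  ⇒  E_s = q·B·(1−ν²)·I_f / S_e.
E_s = 156 × 4.8 × 0.8976 × 1.04 / 0.016 = 43690 kPa

E_s ≈ 43700 kPa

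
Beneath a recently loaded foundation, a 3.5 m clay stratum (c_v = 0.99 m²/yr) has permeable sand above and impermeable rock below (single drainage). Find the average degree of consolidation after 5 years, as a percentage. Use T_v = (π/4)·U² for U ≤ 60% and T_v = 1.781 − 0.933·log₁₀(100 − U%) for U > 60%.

U ≈ 70.1 %

Drainage path length: H_d = H = 3.5 m (single drainage).
T_v = c_v·t/H_d² = 0.99×5/3.5² = 0.40408.
T_v = 0.40408 corresponds to the U > 60% branch:
U = 1 − 10^((1.781 − T_v)/0.933)/100 = 0.7009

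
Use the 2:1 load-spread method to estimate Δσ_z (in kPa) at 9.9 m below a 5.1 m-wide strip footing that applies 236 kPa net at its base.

Δσ_z ≈ 80.2 kPa

By the 2:1 method the load spreads at 1 horizontal : 2 vertical, so at depth z the loaded area has grown by z in each plan dimension:
Δσ = qB/(B+z) = 236×5.1/(5.1+9.9) = 80.24 kPa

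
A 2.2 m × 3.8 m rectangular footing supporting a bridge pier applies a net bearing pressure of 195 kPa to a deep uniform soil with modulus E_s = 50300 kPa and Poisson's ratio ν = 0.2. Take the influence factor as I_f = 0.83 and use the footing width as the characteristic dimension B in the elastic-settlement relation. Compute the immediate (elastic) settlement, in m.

S_e ≈ 0.0068 m

Immediate (elastic) settlement: S_e = q·B·(1−ν²)/E_s · I_f.
S_e = 195 × 2.2 × (1 − 0.2²) / 50300 × 0.83
    = 195 × 2.2 × 0.96 / 50300 × 0.83
    = 0.006796 m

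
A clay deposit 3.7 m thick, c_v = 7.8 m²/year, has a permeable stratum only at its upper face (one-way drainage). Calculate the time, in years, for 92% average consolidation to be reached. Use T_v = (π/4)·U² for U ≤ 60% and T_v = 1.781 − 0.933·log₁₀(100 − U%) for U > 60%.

Drainage path length: H_d = H = 3.7 m (single drainage).
U > 60%: T_v = 1.781 − 0.933·log₁₀(100 − 92) = 0.93842.
t = T_v·H_d²/c_v = 0.93842×3.7²/7.8 = 1.647 years.

t ≈ 1.65 years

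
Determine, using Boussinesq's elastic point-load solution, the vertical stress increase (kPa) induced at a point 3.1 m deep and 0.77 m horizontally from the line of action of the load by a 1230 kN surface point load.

Δσ_z ≈ 52.6 kPa

Boussinesq vertical stress below a point load on an elastic half-space:
Δσ_z = 3P/(2πz²) · [1 + (r/z)²]^(−5/2)
r/z = 0.77/3.1 = 0.24839; [1+(r/z)²]^(−5/2) = 0.86099.
Δσ_z = 3×1230/(2π×3.1²) × 0.86099 = 61.112 × 0.86099 = 52.62 kPa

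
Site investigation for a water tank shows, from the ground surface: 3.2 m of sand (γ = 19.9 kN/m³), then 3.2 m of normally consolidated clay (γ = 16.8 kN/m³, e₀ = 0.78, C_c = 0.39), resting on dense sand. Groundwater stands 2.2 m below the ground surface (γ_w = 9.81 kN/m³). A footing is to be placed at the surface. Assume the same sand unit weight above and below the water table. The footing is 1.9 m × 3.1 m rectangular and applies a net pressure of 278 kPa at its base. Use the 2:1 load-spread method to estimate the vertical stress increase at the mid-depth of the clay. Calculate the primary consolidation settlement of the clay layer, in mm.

S_c ≈ 118 mm

Mid-depth of clay below the ground surface: z = 3.2 + 3.2/2 = 4.8 m.
Total vertical stress at mid-clay: σ_v = 19.9×3.2 + 16.8×1.6 = 90.56 kPa.
Pore pressure: u = 9.81×(4.8 − 2.2) = 25.506 kPa.
Initial effective stress: σ'_0 = σ_v − u = 90.56 − 25.506 = 65.054 kPa.
Stress increase at mid-clay by the 2:1 spreading method:
Δσ = qBL/((B+z)(L+z)) = 278×1.9×3.1/((1.9+4.8)(3.1+4.8)) = 30.936 kPa
Final effective stress: σ'_f = σ'_0 + Δσ = 65.054 + 30.936 = 95.99 kPa.
Normally consolidated clay, so the full stress increment lies on the virgin compression line:
S_c = C_c·H/(1+e₀)·log₁₀(σ'_f/σ'_0) = 0.39×3.2/(1+0.78)×log₁₀(95.99/65.054)
    = 0.70112 × 0.16895 = 0.1185 m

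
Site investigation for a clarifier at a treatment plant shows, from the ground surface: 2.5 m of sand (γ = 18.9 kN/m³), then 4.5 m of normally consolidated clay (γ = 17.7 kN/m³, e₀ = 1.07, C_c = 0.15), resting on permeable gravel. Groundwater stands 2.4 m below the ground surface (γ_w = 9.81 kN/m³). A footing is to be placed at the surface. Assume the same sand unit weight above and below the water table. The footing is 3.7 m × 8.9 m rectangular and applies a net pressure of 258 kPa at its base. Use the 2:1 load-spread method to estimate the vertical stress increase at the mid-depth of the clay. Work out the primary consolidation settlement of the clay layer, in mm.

S_c ≈ 108 mm

Mid-depth of clay below the ground surface: z = 2.5 + 4.5/2 = 4.75 m.
Total vertical stress at mid-clay: σ_v = 18.9×2.5 + 17.7×2.25 = 87.075 kPa.
Pore pressure: u = 9.81×(4.75 − 2.4) = 23.054 kPa.
Initial effective stress: σ'_0 = σ_v − u = 87.075 − 23.054 = 64.021 kPa.
Stress increase at mid-clay by the 2:1 spreading method:
Δσ = qBL/((B+z)(L+z)) = 258×3.7×8.9/((3.7+4.75)(8.9+4.75)) = 73.658 kPa
Final effective stress: σ'_f = σ'_0 + Δσ = 64.021 + 73.658 = 137.68 kPa.
Normally consolidated clay, so the full stress increment lies on the virgin compression line:
S_c = C_c·H/(1+e₀)·log₁₀(σ'_f/σ'_0) = 0.15×4.5/(1+1.07)×log₁₀(137.68/64.021)
    = 0.32609 × 0.33255 = 0.1084 m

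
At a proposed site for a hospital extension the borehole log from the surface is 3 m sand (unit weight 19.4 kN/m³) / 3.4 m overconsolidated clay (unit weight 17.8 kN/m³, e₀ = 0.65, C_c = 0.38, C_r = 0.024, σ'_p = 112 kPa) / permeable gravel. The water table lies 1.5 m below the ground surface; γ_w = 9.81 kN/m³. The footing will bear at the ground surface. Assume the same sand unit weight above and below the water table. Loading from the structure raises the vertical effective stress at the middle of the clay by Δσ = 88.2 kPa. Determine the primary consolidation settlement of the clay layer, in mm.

Mid-depth of clay below the ground surface: z = 3 + 3.4/2 = 4.7 m.
Total vertical stress at mid-clay: σ_v = 19.4×3 + 17.8×1.7 = 88.46 kPa.
Pore pressure: u = 9.81×(4.7 − 1.5) = 31.392 kPa.
Initial effective stress: σ'_0 = σ_v − u = 88.46 − 31.392 = 57.068 kPa.
Final effective stress: σ'_f = 57.068 + 88.2 = 145.27 kPa.
σ'_f = 145.27 > σ'_p = 112 kPa, so the stress path crosses the preconsolidation pressure — recompression up to σ'_p, then virgin compression beyond:
S_c = H/(1+e₀)·[C_r·log₁₀(σ'_p/σ'_0) + C_c·log₁₀(σ'_f/σ'_p)]
    = 3.4/1.65 × [0.024×log₁₀(112/57.068) + 0.38×log₁₀(145.27/112)]
    = 2.0606 × [0.0070278 + 0.042924] = 0.1029 m

S_c ≈ 103 mm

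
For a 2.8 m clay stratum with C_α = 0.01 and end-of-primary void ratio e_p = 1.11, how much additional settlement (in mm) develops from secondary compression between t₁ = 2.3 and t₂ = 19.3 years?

S_s ≈ 12.3 mm

Secondary compression: S_s = C_α·H/(1+e_p)·log₁₀(t₂/t₁)
S_s = 0.01×2.8/(1+1.11)×log₁₀(19.3/2.3)
    = 0.01327 × 0.9238 = 0.01226 m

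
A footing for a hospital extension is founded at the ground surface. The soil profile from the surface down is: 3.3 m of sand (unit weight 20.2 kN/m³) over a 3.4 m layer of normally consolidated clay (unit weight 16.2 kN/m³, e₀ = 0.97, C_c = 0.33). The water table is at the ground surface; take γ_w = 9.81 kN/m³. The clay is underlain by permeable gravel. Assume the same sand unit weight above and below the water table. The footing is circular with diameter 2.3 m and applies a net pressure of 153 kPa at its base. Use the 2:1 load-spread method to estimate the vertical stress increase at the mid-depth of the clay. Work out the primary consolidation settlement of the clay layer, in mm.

Mid-depth of clay below the ground surface: z = 3.3 + 3.4/2 = 5 m.
Total vertical stress at mid-clay: σ_v = 20.2×3.3 + 16.2×1.7 = 94.2 kPa.
Pore pressure: u = 9.81×(5 − 0) = 49.05 kPa.
Initial effective stress: σ'_0 = σ_v − u = 94.2 − 49.05 = 45.15 kPa.
Stress increase at mid-clay by the 2:1 spreading method:
Δσ ≈ qD²/(D+z)² = 153×2.3²/(2.3+5)² = 15.188 kPa
Final effective stress: σ'_f = σ'_0 + Δσ = 45.15 + 15.188 = 60.338 kPa.
Normally consolidated clay, so the full stress increment lies on the virgin compression line:
S_c = C_c·H/(1+e₀)·log₁₀(σ'_f/σ'_0) = 0.33×3.4/(1+0.97)×log₁₀(60.338/45.15)
    = 0.56954 × 0.12593 = 0.07172 m

S_c ≈ 71.7 mm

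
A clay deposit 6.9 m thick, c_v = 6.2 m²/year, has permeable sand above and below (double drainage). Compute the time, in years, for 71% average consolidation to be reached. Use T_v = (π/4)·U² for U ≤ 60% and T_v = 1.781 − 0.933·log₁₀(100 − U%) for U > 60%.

Drainage path length: H_d = H/2 = 3.45 m (double drainage).
U > 60%: T_v = 1.781 − 0.933·log₁₀(100 − 71) = 0.41658.
t = T_v·H_d²/c_v = 0.41658×3.45²/6.2 = 0.7997 years.

t ≈ 0.8 years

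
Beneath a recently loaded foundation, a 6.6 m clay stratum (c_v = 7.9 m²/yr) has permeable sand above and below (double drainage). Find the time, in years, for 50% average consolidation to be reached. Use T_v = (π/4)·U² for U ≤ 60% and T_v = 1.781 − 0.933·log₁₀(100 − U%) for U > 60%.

Drainage path length: H_d = H/2 = 3.3 m (double drainage).
U ≤ 60%: T_v = (π/4)·U² = (π/4)×0.5² = 0.19635.
t = T_v·H_d²/c_v = 0.19635×3.3²/7.9 = 0.2707 years.

t ≈ 0.271 years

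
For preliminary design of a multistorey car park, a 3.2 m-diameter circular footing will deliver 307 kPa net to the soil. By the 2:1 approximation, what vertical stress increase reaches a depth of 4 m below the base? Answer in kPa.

Δσ_z ≈ 60.6 kPa

By the 2:1 method the load spreads at 1 horizontal : 2 vertical, so at depth z the loaded area has grown by z in each plan dimension:
Δσ ≈ qD²/(D+z)² = 307×3.2²/(3.2+4)² = 60.642 kPa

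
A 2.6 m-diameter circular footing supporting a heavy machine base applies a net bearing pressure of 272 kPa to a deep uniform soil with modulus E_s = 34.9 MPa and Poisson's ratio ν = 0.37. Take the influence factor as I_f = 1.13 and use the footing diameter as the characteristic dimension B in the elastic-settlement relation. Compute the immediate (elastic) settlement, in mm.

S_e ≈ 19.8 mm

Immediate (elastic) settlement: S_e = q·B·(1−ν²)/E_s · I_f.
E_s = 34.9 MPa = 34900 kPa.
S_e = 272 × 2.6 × (1 − 0.37²) / 34900 × 1.13
    = 272 × 2.6 × 0.8631 / 34900 × 1.13
    = 0.01976 m = 19.76 mm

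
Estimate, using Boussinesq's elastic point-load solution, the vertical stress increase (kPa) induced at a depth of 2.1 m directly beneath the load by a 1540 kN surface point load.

Δσ_z ≈ 167 kPa

Boussinesq vertical stress below a point load on an elastic half-space:
Δσ_z = 3P/(2πz²) · [1 + (r/z)²]^(−5/2)
r/z = 0/2.1 = 0; [1+(r/z)²]^(−5/2) = 1.
Δσ_z = 3×1540/(2π×2.1²) × 1 = 166.73 × 1 = 166.7 kPa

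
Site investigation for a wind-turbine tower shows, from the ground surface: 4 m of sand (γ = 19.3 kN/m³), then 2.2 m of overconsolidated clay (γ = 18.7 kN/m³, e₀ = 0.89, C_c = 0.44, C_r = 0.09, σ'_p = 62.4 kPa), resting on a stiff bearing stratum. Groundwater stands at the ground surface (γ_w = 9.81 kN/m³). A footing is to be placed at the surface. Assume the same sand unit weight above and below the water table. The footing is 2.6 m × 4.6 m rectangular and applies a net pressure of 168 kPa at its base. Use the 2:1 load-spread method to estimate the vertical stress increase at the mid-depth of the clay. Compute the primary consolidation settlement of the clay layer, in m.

Mid-depth of clay below the ground surface: z = 4 + 2.2/2 = 5.1 m.
Total vertical stress at mid-clay: σ_v = 19.3×4 + 18.7×1.1 = 97.77 kPa.
Pore pressure: u = 9.81×(5.1 − 0) = 50.031 kPa.
Initial effective stress: σ'_0 = σ_v − u = 97.77 − 50.031 = 47.739 kPa.
Stress increase at mid-clay by the 2:1 spreading method:
Δσ = qBL/((B+z)(L+z)) = 168×2.6×4.6/((2.6+5.1)(4.6+5.1)) = 26.902 kPa
Final effective stress: σ'_f = 47.739 + 26.902 = 74.641 kPa.
σ'_f = 74.641 > σ'_p = 62.4 kPa, so the stress path crosses the preconsolidation pressure — recompression up to σ'_p, then virgin compression beyond:
S_c = H/(1+e₀)·[C_r·log₁₀(σ'_p/σ'_0) + C_c·log₁₀(σ'_f/σ'_p)]
    = 2.2/1.89 × [0.09×log₁₀(62.4/47.739) + 0.44×log₁₀(74.641/62.4)]
    = 1.164 × [0.010468 + 0.034229] = 0.05203 m

S_c ≈ 0.052 m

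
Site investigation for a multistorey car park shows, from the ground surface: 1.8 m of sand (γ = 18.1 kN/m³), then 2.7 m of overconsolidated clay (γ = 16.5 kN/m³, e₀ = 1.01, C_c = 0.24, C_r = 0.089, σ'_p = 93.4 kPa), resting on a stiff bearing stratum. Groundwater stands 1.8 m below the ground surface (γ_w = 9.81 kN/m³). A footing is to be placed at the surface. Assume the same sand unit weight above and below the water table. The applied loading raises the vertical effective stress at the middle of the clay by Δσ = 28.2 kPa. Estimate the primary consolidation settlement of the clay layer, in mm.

S_c ≈ 26.9 mm

Mid-depth of clay below the ground surface: z = 1.8 + 2.7/2 = 3.15 m.
Total vertical stress at mid-clay: σ_v = 18.1×1.8 + 16.5×1.35 = 54.855 kPa.
Pore pressure: u = 9.81×(3.15 − 1.8) = 13.244 kPa.
Initial effective stress: σ'_0 = σ_v − u = 54.855 − 13.244 = 41.611 kPa.
Final effective stress: σ'_f = 41.611 + 28.2 = 69.811 kPa.
σ'_f = 69.811 ≤ σ'_p = 93.4 kPa, so the clay remains overconsolidated and only the recompression index applies:
S_c = C_r·H/(1+e₀)·log₁₀(σ'_f/σ'_0) = 0.089×2.7/2.01×log₁₀(69.811/41.611)
    = 0.11955 × 0.22472 = 0.02687 m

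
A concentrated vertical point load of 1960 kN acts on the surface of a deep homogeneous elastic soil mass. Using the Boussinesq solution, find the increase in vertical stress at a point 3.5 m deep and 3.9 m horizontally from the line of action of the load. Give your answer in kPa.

Boussinesq vertical stress below a point load on an elastic half-space:
Δσ_z = 3P/(2πz²) · [1 + (r/z)²]^(−5/2)
r/z = 3.9/3.5 = 1.1143; [1+(r/z)²]^(−5/2) = 0.13292.
Δσ_z = 3×1960/(2π×3.5²) × 0.13292 = 76.394 × 0.13292 = 10.15 kPa

Δσ_z ≈ 10.2 kPa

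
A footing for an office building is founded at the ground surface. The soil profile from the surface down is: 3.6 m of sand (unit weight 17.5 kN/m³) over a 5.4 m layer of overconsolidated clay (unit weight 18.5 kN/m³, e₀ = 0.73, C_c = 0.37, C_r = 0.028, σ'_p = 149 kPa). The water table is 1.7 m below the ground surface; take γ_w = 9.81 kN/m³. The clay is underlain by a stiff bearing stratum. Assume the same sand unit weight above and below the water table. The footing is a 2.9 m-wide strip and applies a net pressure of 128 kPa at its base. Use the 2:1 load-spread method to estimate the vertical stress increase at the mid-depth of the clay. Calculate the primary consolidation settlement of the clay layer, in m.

Mid-depth of clay below the ground surface: z = 3.6 + 5.4/2 = 6.3 m.
Total vertical stress at mid-clay: σ_v = 17.5×3.6 + 18.5×2.7 = 112.95 kPa.
Pore pressure: u = 9.81×(6.3 − 1.7) = 45.126 kPa.
Initial effective stress: σ'_0 = σ_v − u = 112.95 − 45.126 = 67.824 kPa.
Stress increase at mid-clay by the 2:1 spreading method:
Δσ = qB/(B+z) = 128×2.9/(2.9+6.3) = 40.348 kPa
Final effective stress: σ'_f = 67.824 + 40.348 = 108.17 kPa.
σ'_f = 108.17 ≤ σ'_p = 149 kPa, so the clay remains overconsolidated and only the recompression index applies:
S_c = C_r·H/(1+e₀)·log₁₀(σ'_f/σ'_0) = 0.028×5.4/1.73×log₁₀(108.17/67.824)
    = 0.087399 × 0.20272 = 0.01772 m

S_c ≈ 0.0177 m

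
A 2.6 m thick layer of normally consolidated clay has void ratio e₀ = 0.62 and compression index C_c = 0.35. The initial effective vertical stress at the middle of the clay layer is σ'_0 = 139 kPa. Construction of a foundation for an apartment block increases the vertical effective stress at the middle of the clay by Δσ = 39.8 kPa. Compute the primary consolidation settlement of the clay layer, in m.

Final effective stress: σ'_f = σ'_0 + Δσ = 139 + 39.8 = 178.8 kPa.
Normally consolidated clay, so the full stress increment lies on the virgin compression line:
S_c = C_c·H/(1+e₀)·log₁₀(σ'_f/σ'_0) = 0.35×2.6/(1+0.62)×log₁₀(178.8/139)
    = 0.56173 × 0.10935 = 0.06143 m

S_c ≈ 0.0614 m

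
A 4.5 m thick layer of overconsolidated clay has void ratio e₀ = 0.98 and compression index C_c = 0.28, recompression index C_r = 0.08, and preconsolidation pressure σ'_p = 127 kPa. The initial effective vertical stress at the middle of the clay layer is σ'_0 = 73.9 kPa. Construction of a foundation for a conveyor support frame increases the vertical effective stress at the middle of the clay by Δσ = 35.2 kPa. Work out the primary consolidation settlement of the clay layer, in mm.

Final effective stress: σ'_f = 73.9 + 35.2 = 109.1 kPa.
σ'_f = 109.1 ≤ σ'_p = 127 kPa, so the clay remains overconsolidated and only the recompression index applies:
S_c = C_r·H/(1+e₀)·log₁₀(σ'_f/σ'_0) = 0.08×4.5/1.98×log₁₀(109.1/73.9)
    = 0.18182 × 0.16918 = 0.03076 m

S_c ≈ 30.8 mm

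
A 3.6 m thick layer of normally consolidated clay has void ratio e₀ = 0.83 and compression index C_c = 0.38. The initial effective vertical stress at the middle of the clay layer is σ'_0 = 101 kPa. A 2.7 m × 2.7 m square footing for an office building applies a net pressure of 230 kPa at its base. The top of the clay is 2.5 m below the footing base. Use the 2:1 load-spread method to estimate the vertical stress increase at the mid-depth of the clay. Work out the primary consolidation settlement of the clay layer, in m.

S_c ≈ 0.0947 m

Mid-depth of clay below the footing base: z = 2.5 + 3.6/2 = 4.3 m.
Stress increase at mid-clay by the 2:1 spreading method:
Δσ = qBL/((B+z)(L+z)) = 230×2.7×2.7/((2.7+4.3)(2.7+4.3)) = 34.218 kPa
Final effective stress: σ'_f = σ'_0 + Δσ = 101 + 34.218 = 135.22 kPa.
Normally consolidated clay, so the full stress increment lies on the virgin compression line:
S_c = C_c·H/(1+e₀)·log₁₀(σ'_f/σ'_0) = 0.38×3.6/(1+0.83)×log₁₀(135.22/101)
    = 0.74754 × 0.12672 = 0.09473 m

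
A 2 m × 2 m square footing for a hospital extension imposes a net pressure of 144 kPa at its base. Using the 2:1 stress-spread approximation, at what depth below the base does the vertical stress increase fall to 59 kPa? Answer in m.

2:1 spreading — at depth z the loaded area has grown by z in each plan dimension:
qB²/(B+z)² = Δσ_z ⇒ z = B(√(q/Δσ_z) − 1) = 2×(√(144/59) − 1) = 1.125 m

z ≈ 1.12 m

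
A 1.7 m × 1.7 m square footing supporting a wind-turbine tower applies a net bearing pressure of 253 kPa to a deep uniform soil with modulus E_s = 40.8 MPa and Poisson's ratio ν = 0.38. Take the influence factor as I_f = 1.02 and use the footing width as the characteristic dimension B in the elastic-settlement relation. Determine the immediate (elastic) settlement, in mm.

S_e ≈ 9.2 mm

Immediate (elastic) settlement: S_e = q·B·(1−ν²)/E_s · I_f.
E_s = 40.8 MPa = 40800 kPa.
S_e = 253 × 1.7 × (1 − 0.38²) / 40800 × 1.02
    = 253 × 1.7 × 0.8556 / 40800 × 1.02
    = 0.0092 m = 9.2 mm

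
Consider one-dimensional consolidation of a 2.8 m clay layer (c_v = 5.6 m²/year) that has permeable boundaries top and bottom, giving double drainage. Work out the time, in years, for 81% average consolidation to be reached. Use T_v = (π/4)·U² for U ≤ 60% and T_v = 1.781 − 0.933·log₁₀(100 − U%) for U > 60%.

t ≈ 0.206 years

Drainage path length: H_d = H/2 = 1.4 m (double drainage).
U > 60%: T_v = 1.781 − 0.933·log₁₀(100 − 81) = 0.58792.
t = T_v·H_d²/c_v = 0.58792×1.4²/5.6 = 0.2058 years.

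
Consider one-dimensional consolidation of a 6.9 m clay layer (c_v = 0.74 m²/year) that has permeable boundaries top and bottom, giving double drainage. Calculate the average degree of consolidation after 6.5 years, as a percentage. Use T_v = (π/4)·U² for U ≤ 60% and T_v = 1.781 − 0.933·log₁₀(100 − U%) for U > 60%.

U ≈ 70.1 %

Drainage path length: H_d = H/2 = 3.45 m (double drainage).
T_v = c_v·t/H_d² = 0.74×6.5/3.45² = 0.40412.
T_v = 0.40412 corresponds to the U > 60% branch:
U = 1 − 10^((1.781 − T_v)/0.933)/100 = 0.7009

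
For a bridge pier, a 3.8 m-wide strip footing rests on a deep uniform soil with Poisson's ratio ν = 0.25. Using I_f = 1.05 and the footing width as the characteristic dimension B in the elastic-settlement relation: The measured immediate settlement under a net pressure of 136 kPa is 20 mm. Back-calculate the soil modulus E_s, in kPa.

S_e = q·B·(1−ν²)/E_s · I_f  ⇒  E_s = q·B·(1−ν²)·I_f / S_e.
E_s = 136 × 3.8 × 0.9375 × 1.05 / 0.02 = 25440 kPa

E_s ≈ 25400 kPa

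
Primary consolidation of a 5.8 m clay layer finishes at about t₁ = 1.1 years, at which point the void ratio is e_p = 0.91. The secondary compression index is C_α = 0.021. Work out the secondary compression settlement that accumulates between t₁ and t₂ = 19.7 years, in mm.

Secondary compression: S_s = C_α·H/(1+e_p)·log₁₀(t₂/t₁)
S_s = 0.021×5.8/(1+0.91)×log₁₀(19.7/1.1)
    = 0.06377 × 1.253 = 0.07991 m

S_s ≈ 79.9 mm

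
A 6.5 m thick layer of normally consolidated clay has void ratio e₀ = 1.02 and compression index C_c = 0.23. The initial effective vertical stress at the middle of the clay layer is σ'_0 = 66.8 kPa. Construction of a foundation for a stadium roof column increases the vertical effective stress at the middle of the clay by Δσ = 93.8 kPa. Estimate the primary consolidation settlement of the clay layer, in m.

S_c ≈ 0.282 m

Final effective stress: σ'_f = σ'_0 + Δσ = 66.8 + 93.8 = 160.6 kPa.
Normally consolidated clay, so the full stress increment lies on the virgin compression line:
S_c = C_c·H/(1+e₀)·log₁₀(σ'_f/σ'_0) = 0.23×6.5/(1+1.02)×log₁₀(160.6/66.8)
    = 0.7401 × 0.38097 = 0.282 m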